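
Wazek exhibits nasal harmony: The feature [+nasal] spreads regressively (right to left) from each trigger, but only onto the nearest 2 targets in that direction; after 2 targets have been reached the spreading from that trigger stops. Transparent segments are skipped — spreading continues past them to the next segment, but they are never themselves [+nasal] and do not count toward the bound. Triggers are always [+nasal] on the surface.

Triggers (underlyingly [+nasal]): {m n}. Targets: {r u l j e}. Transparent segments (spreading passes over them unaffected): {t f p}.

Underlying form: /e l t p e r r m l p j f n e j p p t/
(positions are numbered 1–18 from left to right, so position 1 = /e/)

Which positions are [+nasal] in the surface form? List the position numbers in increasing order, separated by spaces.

6 7 8 9 11 13

From /m/ at 8 leftward: 7 /r/ → [+nasal]; 6 /r/ → [+nasal]; bound reached.
From /n/ at 13 leftward: 12 /f/ transparent; 11 /j/ → [+nasal]; 10 /p/ transparent; 9 /l/ → [+nasal]; bound reached.
Targets with no active source: positions 1 2 5 14 15 stay [-nasal].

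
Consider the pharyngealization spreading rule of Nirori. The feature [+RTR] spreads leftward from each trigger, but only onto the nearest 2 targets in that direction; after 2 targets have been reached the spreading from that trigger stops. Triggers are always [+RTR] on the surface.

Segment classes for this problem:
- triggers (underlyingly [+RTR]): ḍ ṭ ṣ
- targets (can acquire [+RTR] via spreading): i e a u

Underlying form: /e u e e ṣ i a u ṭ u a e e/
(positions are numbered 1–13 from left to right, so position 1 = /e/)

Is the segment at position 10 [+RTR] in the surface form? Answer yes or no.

From /ṣ/ at 5 leftward: 4 /e/ → [+RTR]; 3 /e/ → [+RTR]; bound reached.
From /ṭ/ at 9 leftward: 8 /u/ → [+RTR]; 7 /a/ → [+RTR]; bound reached.
Targets with no active source: positions 1 2 6 10 11 12 13 stay [-emphatic].
[+RTR] positions on the surface: 3 4 5 7 8 9.

no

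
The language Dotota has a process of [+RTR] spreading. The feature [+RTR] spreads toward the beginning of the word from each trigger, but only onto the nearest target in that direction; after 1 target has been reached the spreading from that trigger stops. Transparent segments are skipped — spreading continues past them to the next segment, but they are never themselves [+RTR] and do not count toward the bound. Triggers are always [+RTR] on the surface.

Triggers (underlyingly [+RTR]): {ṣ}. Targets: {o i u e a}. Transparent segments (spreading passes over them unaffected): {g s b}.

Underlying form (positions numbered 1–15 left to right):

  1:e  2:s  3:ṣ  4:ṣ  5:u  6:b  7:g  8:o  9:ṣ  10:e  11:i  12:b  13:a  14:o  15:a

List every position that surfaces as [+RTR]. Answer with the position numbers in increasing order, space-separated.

1 3 4 8 9

From /ṣ/ at 3 leftward: 2 /s/ transparent; 1 /e/ → [+RTR]; bound reached.
From /ṣ/ at 4 leftward: 3 /ṣ/ is itself a trigger — this domain ends here.
From /ṣ/ at 9 leftward: 8 /o/ → [+RTR]; bound reached.
Targets with no active source: positions 5 10 11 13 14 15 stay [-emphatic].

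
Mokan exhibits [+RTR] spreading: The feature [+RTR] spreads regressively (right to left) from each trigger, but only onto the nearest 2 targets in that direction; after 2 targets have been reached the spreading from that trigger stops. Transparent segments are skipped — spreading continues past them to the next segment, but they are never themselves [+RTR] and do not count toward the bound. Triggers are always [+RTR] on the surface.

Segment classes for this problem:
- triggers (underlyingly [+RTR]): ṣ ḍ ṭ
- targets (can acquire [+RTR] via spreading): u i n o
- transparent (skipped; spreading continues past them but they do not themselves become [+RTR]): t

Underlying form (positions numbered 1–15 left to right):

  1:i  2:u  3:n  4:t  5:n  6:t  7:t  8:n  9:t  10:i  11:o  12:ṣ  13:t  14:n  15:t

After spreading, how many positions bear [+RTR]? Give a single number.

From /ṣ/ at 12 leftward: 11 /o/ → [+RTR]; 10 /i/ → [+RTR]; bound reached.
Targets with no active source: positions 1 2 3 5 8 14 stay [-emphatic].
[+RTR] positions on the surface: 10 11 12.

3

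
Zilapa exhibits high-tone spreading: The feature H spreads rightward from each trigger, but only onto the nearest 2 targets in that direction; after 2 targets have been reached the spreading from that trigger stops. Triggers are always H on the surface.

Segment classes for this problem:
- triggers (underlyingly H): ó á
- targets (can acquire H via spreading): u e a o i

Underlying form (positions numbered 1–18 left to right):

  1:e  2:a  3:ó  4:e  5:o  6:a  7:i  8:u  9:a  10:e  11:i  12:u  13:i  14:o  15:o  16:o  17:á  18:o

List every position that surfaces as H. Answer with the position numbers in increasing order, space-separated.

3 4 5 17 18

From /ó/ at 3 rightward: 4 /e/ → H; 5 /o/ → H; bound reached.
From /á/ at 17 rightward: 18 /o/ → H; word edge.
Targets with no active source: positions 1 2 6 7 8 9 10 11 12 13 14 15 16 stay [-high tone].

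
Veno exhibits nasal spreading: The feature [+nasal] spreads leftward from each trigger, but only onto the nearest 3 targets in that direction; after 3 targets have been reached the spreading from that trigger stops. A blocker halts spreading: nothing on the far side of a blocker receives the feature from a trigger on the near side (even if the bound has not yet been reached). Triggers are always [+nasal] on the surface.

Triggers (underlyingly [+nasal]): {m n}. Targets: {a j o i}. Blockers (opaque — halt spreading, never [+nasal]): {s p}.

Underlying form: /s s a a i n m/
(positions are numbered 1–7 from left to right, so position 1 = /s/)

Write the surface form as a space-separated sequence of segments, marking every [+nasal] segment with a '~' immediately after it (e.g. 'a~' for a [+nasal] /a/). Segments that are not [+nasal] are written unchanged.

s s a~ a~ i~ n~ m~

From /n/ at 6 leftward: 5 /i/ → [+nasal]; 4 /a/ → [+nasal]; 3 /a/ → [+nasal]; bound reached.
From /m/ at 7 leftward: 6 /n/ is itself a trigger — this domain ends here.
[+nasal] positions on the surface: 3 4 5 6 7.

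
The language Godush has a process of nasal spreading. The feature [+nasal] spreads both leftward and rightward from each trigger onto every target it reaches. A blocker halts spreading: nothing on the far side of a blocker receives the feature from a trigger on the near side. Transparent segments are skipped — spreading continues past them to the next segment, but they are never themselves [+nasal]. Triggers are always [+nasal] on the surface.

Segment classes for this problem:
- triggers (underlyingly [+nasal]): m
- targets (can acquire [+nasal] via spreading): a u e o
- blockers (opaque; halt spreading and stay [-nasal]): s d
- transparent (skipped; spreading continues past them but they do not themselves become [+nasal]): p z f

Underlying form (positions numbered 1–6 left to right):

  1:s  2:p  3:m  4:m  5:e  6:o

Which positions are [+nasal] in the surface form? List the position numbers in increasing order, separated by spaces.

From /m/ at 3 rightward: 4 /m/ is itself a trigger — this domain ends here.
From /m/ at 3 leftward: 2 /p/ transparent; 1 /s/ blocks.
From /m/ at 4 rightward: 5 /e/ → [+nasal]; 6 /o/ → [+nasal]; word edge.
From /m/ at 4 leftward: 3 /m/ is itself a trigger — this domain ends here.

3 4 5 6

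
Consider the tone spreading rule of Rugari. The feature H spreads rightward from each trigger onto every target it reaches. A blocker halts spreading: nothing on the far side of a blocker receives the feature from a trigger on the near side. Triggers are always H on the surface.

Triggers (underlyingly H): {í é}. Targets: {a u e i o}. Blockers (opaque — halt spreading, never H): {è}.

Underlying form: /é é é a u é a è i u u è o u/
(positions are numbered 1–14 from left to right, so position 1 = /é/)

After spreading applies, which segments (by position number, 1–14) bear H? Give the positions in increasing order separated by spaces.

From /é/ at 1 rightward: 2 /é/ is itself a trigger — this domain ends here.
From /é/ at 2 rightward: 3 /é/ is itself a trigger — this domain ends here.
From /é/ at 3 rightward: 4 /a/ → H; 5 /u/ → H; 6 /é/ is itself a trigger — this domain ends here.
From /é/ at 6 rightward: 7 /a/ → H; 8 /è/ blocks.
Targets with no active source: positions 9 10 11 13 14 stay [-high tone].

1 2 3 4 5 6 7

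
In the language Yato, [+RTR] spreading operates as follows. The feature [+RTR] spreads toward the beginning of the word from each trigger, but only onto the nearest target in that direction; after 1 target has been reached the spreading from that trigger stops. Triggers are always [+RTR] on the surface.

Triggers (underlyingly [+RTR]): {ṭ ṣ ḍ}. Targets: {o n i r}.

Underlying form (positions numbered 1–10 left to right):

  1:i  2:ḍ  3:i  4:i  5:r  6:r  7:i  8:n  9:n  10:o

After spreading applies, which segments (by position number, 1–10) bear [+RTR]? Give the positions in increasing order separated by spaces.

From /ḍ/ at 2 leftward: 1 /i/ → [+RTR]; bound reached.
Targets with no active source: positions 3 4 5 6 7 8 9 10 stay [-emphatic].

1 2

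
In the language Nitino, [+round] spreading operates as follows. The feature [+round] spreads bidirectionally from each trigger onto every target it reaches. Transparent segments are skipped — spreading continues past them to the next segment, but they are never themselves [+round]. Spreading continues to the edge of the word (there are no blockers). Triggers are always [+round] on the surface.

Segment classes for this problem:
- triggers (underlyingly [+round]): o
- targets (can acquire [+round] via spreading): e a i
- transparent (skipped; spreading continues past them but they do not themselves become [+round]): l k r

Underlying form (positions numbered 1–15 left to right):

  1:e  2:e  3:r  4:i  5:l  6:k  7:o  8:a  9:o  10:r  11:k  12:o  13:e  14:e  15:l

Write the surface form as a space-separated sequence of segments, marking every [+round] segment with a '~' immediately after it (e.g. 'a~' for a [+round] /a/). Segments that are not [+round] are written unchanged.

e~ e~ r i~ l k o~ a~ o~ r k o~ e~ e~ l

From /o/ at 7 rightward: 8 /a/ → [+round]; 9 /o/ is itself a trigger — this domain ends here.
From /o/ at 7 leftward: 6 /k/ transparent; 5 /l/ transparent; 4 /i/ → [+round]; 3 /r/ transparent; 2 /e/ → [+round]; 1 /e/ → [+round]; word edge.
From /o/ at 9 rightward: 10 /r/ transparent; 11 /k/ transparent; 12 /o/ is itself a trigger — this domain ends here.
From /o/ at 9 leftward: 8 /a/ → [+round]; 7 /o/ is itself a trigger — this domain ends here.
From /o/ at 12 rightward: 13 /e/ → [+round]; 14 /e/ → [+round]; 15 /l/ transparent; word edge.
From /o/ at 12 leftward: 11 /k/ transparent; 10 /r/ transparent; 9 /o/ is itself a trigger — this domain ends here.
[+round] positions on the surface: 1 2 4 7 8 9 12 13 14.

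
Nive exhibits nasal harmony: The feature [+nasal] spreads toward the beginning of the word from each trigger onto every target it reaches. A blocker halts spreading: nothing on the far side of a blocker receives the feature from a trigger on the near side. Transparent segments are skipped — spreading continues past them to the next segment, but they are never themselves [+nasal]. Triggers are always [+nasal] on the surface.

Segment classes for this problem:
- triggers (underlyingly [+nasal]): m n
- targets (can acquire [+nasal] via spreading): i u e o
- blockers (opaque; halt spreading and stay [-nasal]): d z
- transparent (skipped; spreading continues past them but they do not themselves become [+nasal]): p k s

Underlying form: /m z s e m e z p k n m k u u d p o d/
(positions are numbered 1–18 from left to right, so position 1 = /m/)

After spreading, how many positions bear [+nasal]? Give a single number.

5

From /m/ at 1 leftward: word edge.
From /m/ at 5 leftward: 4 /e/ → [+nasal]; 3 /s/ transparent; 2 /z/ blocks.
From /n/ at 10 leftward: 9 /k/ transparent; 8 /p/ transparent; 7 /z/ blocks.
From /m/ at 11 leftward: 10 /n/ is itself a trigger — this domain ends here.
Targets with no active source: positions 6 13 14 17 stay [-nasal].
[+nasal] positions on the surface: 1 4 5 10 11.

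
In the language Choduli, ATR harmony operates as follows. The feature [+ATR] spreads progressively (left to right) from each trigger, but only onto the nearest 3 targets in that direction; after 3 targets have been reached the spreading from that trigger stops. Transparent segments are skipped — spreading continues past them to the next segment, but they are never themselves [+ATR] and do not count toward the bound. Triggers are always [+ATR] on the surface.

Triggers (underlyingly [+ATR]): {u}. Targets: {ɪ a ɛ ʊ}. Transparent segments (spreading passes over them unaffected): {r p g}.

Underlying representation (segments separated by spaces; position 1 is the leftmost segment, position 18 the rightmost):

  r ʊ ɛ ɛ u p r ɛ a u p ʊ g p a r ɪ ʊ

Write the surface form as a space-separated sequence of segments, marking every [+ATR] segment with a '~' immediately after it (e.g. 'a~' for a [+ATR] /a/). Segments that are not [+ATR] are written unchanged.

From /u/ at 5 rightward: 6 /p/ transparent; 7 /r/ transparent; 8 /ɛ/ → [+ATR]; 9 /a/ → [+ATR]; 10 /u/ is itself a trigger — this domain ends here.
From /u/ at 10 rightward: 11 /p/ transparent; 12 /ʊ/ → [+ATR]; 13 /g/ transparent; 14 /p/ transparent; 15 /a/ → [+ATR]; 16 /r/ transparent; 17 /ɪ/ → [+ATR]; bound reached.
Targets with no active source: positions 2 3 4 18 stay [-ATR].
[+ATR] positions on the surface: 5 8 9 10 12 15 17.

r ʊ ɛ ɛ u~ p r ɛ~ a~ u~ p ʊ~ g p a~ r ɪ~ ʊ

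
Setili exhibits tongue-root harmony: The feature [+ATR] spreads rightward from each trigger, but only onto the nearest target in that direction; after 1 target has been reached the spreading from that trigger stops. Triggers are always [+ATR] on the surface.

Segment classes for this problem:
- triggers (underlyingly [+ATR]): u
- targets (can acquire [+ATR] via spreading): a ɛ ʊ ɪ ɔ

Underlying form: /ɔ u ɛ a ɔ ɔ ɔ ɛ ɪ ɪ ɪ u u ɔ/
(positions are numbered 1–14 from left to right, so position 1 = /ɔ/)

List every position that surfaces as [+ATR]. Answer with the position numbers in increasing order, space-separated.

From /u/ at 2 rightward: 3 /ɛ/ → [+ATR]; bound reached.
From /u/ at 12 rightward: 13 /u/ is itself a trigger — this domain ends here.
From /u/ at 13 rightward: 14 /ɔ/ → [+ATR]; bound reached.
Targets with no active source: positions 1 4 5 6 7 8 9 10 11 stay [-ATR].

2 3 12 13 14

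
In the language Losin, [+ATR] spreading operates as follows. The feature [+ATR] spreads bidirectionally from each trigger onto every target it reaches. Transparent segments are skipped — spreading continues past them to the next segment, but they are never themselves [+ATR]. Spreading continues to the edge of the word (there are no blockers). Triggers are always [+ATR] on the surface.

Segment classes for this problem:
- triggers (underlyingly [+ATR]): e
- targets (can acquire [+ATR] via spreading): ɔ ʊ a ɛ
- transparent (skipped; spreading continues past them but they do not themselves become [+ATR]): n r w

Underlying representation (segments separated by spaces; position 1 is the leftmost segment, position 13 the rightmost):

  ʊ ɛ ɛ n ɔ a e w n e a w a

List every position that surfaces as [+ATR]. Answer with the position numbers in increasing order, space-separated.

1 2 3 5 6 7 10 11 13

From /e/ at 7 rightward: 8 /w/ transparent; 9 /n/ transparent; 10 /e/ is itself a trigger — this domain ends here.
From /e/ at 7 leftward: 6 /a/ → [+ATR]; 5 /ɔ/ → [+ATR]; 4 /n/ transparent; 3 /ɛ/ → [+ATR]; 2 /ɛ/ → [+ATR]; 1 /ʊ/ → [+ATR]; word edge.
From /e/ at 10 rightward: 11 /a/ → [+ATR]; 12 /w/ transparent; 13 /a/ → [+ATR]; word edge.
From /e/ at 10 leftward: 9 /n/ transparent; 8 /w/ transparent; 7 /e/ is itself a trigger — this domain ends here.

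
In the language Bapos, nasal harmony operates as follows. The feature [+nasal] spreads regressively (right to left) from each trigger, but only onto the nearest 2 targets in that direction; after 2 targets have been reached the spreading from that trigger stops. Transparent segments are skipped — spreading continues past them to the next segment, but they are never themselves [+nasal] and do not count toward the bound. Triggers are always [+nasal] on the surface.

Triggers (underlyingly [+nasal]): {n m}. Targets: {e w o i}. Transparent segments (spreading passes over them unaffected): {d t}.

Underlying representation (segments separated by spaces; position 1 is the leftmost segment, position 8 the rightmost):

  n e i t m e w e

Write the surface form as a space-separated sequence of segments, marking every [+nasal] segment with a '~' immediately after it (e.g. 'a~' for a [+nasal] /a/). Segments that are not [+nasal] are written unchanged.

n~ e~ i~ t m~ e w e

From /n/ at 1 leftward: word edge.
From /m/ at 5 leftward: 4 /t/ transparent; 3 /i/ → [+nasal]; 2 /e/ → [+nasal]; bound reached.
Targets with no active source: positions 6 7 8 stay [-nasal].
[+nasal] positions on the surface: 1 2 3 5.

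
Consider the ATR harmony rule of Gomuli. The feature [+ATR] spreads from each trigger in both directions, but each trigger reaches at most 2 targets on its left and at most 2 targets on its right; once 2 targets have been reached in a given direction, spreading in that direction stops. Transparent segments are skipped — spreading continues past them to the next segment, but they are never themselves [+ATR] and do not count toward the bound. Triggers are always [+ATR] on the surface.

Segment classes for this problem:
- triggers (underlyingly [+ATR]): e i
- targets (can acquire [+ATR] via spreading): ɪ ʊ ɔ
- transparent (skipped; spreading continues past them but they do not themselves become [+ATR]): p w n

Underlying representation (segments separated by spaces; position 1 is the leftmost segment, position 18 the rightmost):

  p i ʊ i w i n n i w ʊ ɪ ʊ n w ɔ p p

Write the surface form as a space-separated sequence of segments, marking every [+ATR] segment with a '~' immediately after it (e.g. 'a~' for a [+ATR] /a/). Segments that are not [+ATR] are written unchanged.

From /i/ at 2 rightward: 3 /ʊ/ → [+ATR]; 4 /i/ is itself a trigger — this domain ends here.
From /i/ at 2 leftward: 1 /p/ transparent; word edge.
From /i/ at 4 rightward: 5 /w/ transparent; 6 /i/ is itself a trigger — this domain ends here.
From /i/ at 4 leftward: 3 /ʊ/ → [+ATR]; 2 /i/ is itself a trigger — this domain ends here.
From /i/ at 6 rightward: 7 /n/ transparent; 8 /n/ transparent; 9 /i/ is itself a trigger — this domain ends here.
From /i/ at 6 leftward: 5 /w/ transparent; 4 /i/ is itself a trigger — this domain ends here.
From /i/ at 9 rightward: 10 /w/ transparent; 11 /ʊ/ → [+ATR]; 12 /ɪ/ → [+ATR]; bound reached.
From /i/ at 9 leftward: 8 /n/ transparent; 7 /n/ transparent; 6 /i/ is itself a trigger — this domain ends here.
Targets with no active source: positions 13 16 stay [-ATR].
[+ATR] positions on the surface: 2 3 4 6 9 11 12.

p i~ ʊ~ i~ w i~ n n i~ w ʊ~ ɪ~ ʊ n w ɔ p p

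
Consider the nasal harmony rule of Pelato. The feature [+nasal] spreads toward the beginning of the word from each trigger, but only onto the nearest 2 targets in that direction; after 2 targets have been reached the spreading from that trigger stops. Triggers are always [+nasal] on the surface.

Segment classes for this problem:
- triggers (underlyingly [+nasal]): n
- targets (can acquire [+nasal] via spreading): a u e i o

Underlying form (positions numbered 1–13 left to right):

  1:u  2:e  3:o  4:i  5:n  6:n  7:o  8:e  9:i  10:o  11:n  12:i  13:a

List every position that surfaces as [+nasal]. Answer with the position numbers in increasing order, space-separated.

From /n/ at 5 leftward: 4 /i/ → [+nasal]; 3 /o/ → [+nasal]; bound reached.
From /n/ at 6 leftward: 5 /n/ is itself a trigger — this domain ends here.
From /n/ at 11 leftward: 10 /o/ → [+nasal]; 9 /i/ → [+nasal]; bound reached.
Targets with no active source: positions 1 2 7 8 12 13 stay [-nasal].

3 4 5 6 9 10 11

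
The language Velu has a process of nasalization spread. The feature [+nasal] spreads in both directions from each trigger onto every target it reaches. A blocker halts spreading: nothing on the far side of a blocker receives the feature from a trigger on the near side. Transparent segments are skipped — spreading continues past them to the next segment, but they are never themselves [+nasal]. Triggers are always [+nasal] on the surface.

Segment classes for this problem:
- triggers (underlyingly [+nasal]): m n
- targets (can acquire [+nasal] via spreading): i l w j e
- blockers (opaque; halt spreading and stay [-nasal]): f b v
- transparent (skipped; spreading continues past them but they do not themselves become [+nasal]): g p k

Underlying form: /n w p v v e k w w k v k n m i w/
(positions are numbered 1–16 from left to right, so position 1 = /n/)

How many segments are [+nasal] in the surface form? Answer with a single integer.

6

From /n/ at 1 rightward: 2 /w/ → [+nasal]; 3 /p/ transparent; 4 /v/ blocks.
From /n/ at 1 leftward: word edge.
From /n/ at 13 rightward: 14 /m/ is itself a trigger — this domain ends here.
From /n/ at 13 leftward: 12 /k/ transparent; 11 /v/ blocks.
From /m/ at 14 rightward: 15 /i/ → [+nasal]; 16 /w/ → [+nasal]; word edge.
From /m/ at 14 leftward: 13 /n/ is itself a trigger — this domain ends here.
Targets with no active source: positions 6 8 9 stay [-nasal].
[+nasal] positions on the surface: 1 2 13 14 15 16.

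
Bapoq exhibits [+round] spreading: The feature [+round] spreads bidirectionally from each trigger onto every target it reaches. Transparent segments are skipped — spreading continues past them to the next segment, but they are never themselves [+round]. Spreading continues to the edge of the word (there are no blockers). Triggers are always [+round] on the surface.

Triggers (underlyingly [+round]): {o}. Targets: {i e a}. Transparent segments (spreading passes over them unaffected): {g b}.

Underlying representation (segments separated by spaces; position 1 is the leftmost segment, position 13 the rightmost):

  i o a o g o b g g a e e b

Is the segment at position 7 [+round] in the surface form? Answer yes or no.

From /o/ at 2 rightward: 3 /a/ → [+round]; 4 /o/ is itself a trigger — this domain ends here.
From /o/ at 2 leftward: 1 /i/ → [+round]; word edge.
From /o/ at 4 rightward: 5 /g/ transparent; 6 /o/ is itself a trigger — this domain ends here.
From /o/ at 4 leftward: 3 /a/ → [+round]; 2 /o/ is itself a trigger — this domain ends here.
From /o/ at 6 rightward: 7 /b/ transparent; 8 /g/ transparent; 9 /g/ transparent; 10 /a/ → [+round]; 11 /e/ → [+round]; 12 /e/ → [+round]; 13 /b/ transparent; word edge.
From /o/ at 6 leftward: 5 /g/ transparent; 4 /o/ is itself a trigger — this domain ends here.
[+round] positions on the surface: 1 2 3 4 6 10 11 12.

no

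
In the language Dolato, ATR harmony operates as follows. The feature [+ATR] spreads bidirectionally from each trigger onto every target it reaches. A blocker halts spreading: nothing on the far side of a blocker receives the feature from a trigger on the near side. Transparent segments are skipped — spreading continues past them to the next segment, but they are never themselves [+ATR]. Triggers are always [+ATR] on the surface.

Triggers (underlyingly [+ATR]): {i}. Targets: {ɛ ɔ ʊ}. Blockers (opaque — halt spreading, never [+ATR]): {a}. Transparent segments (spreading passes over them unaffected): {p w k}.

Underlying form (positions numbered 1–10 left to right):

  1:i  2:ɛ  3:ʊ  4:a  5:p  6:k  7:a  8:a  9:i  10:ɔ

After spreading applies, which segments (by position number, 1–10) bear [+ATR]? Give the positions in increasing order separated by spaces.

From /i/ at 1 rightward: 2 /ɛ/ → [+ATR]; 3 /ʊ/ → [+ATR]; 4 /a/ blocks.
From /i/ at 1 leftward: word edge.
From /i/ at 9 rightward: 10 /ɔ/ → [+ATR]; word edge.
From /i/ at 9 leftward: 8 /a/ blocks.

1 2 3 9 10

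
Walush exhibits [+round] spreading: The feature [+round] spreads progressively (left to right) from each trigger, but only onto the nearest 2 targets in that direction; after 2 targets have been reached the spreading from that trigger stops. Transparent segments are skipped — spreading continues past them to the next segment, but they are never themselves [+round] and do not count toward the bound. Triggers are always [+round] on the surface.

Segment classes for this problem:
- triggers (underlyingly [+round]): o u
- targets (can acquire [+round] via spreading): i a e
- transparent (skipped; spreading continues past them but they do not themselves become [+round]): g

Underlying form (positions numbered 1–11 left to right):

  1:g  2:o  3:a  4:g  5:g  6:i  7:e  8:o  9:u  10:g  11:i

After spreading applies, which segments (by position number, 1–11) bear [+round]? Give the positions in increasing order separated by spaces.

From /o/ at 2 rightward: 3 /a/ → [+round]; 4 /g/ transparent; 5 /g/ transparent; 6 /i/ → [+round]; bound reached.
From /o/ at 8 rightward: 9 /u/ is itself a trigger — this domain ends here.
From /u/ at 9 rightward: 10 /g/ transparent; 11 /i/ → [+round]; word edge.
Target with no active source: position 7 stays [-round].

2 3 6 8 9 11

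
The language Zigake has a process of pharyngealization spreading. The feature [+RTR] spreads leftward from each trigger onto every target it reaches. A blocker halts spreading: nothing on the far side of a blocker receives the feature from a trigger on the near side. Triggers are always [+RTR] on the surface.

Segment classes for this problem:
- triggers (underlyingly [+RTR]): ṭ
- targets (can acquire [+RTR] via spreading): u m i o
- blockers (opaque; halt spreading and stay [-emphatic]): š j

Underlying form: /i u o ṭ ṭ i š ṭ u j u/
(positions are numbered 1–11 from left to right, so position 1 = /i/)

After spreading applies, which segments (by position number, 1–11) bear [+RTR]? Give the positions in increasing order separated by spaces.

1 2 3 4 5 8

From /ṭ/ at 4 leftward: 3 /o/ → [+RTR]; 2 /u/ → [+RTR]; 1 /i/ → [+RTR]; word edge.
From /ṭ/ at 5 leftward: 4 /ṭ/ is itself a trigger — this domain ends here.
From /ṭ/ at 8 leftward: 7 /š/ blocks.
Targets with no active source: positions 6 9 11 stay [-emphatic].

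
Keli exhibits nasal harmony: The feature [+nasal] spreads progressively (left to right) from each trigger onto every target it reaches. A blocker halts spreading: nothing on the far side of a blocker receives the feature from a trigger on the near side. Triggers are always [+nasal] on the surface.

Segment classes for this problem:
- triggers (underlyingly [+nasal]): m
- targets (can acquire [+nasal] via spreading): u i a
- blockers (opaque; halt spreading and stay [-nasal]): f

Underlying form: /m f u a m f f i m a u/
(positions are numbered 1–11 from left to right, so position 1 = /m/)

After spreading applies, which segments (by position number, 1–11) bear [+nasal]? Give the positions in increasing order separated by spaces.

1 5 9 10 11

From /m/ at 1 rightward: 2 /f/ blocks.
From /m/ at 5 rightward: 6 /f/ blocks.
From /m/ at 9 rightward: 10 /a/ → [+nasal]; 11 /u/ → [+nasal]; word edge.
Targets with no active source: positions 3 4 8 stay [-nasal].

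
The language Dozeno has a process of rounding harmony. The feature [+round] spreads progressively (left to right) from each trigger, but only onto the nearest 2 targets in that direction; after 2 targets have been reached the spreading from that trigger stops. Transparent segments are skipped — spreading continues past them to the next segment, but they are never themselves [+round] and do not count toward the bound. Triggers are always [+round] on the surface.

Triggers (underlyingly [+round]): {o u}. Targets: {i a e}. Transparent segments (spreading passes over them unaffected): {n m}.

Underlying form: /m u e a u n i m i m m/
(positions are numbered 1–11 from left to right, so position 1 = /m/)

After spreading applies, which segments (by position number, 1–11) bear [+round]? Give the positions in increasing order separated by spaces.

From /u/ at 2 rightward: 3 /e/ → [+round]; 4 /a/ → [+round]; bound reached.
From /u/ at 5 rightward: 6 /n/ transparent; 7 /i/ → [+round]; 8 /m/ transparent; 9 /i/ → [+round]; bound reached.

2 3 4 5 7 9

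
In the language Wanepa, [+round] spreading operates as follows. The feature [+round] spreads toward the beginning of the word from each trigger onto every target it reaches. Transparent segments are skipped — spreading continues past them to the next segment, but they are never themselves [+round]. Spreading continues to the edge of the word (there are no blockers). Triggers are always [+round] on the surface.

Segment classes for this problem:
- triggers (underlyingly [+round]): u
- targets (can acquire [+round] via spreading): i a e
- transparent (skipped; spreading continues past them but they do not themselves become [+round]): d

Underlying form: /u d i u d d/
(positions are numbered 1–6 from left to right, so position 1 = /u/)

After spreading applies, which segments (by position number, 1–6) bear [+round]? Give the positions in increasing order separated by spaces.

1 3 4

From /u/ at 1 leftward: word edge.
From /u/ at 4 leftward: 3 /i/ → [+round]; 2 /d/ transparent; 1 /u/ is itself a trigger — this domain ends here.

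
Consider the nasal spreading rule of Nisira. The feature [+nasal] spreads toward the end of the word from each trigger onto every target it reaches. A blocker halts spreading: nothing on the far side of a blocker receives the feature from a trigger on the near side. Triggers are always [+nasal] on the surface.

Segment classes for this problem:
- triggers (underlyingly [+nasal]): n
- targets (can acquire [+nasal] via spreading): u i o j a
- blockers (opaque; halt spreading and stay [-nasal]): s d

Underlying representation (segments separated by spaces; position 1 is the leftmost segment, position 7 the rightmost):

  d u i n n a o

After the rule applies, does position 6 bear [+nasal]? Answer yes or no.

From /n/ at 4 rightward: 5 /n/ is itself a trigger — this domain ends here.
From /n/ at 5 rightward: 6 /a/ → [+nasal]; 7 /o/ → [+nasal]; word edge.
Targets with no active source: positions 2 3 stay [-nasal].
[+nasal] positions on the surface: 4 5 6 7.

yes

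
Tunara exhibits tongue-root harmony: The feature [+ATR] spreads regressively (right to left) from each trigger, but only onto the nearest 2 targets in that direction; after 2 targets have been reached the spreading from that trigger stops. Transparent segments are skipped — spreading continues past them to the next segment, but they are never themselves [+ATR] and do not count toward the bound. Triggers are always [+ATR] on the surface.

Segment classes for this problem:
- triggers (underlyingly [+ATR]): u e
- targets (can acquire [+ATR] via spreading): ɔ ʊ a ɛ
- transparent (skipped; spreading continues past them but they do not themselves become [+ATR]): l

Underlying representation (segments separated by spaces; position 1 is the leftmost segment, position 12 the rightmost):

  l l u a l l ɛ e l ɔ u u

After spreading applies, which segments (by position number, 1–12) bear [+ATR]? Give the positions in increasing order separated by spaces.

3 4 7 8 10 11 12

From /u/ at 3 leftward: 2 /l/ transparent; 1 /l/ transparent; word edge.
From /e/ at 8 leftward: 7 /ɛ/ → [+ATR]; 6 /l/ transparent; 5 /l/ transparent; 4 /a/ → [+ATR]; bound reached.
From /u/ at 11 leftward: 10 /ɔ/ → [+ATR]; 9 /l/ transparent; 8 /e/ is itself a trigger — this domain ends here.
From /u/ at 12 leftward: 11 /u/ is itself a trigger — this domain ends here.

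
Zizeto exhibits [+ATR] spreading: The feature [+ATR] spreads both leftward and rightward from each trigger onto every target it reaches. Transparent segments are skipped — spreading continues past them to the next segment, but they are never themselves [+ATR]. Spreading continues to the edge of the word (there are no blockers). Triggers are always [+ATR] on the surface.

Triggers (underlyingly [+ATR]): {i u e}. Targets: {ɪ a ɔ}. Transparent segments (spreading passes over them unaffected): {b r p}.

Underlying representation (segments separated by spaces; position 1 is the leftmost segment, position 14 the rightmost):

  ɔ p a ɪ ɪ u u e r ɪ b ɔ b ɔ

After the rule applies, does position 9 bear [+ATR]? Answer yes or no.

From /u/ at 6 rightward: 7 /u/ is itself a trigger — this domain ends here.
From /u/ at 6 leftward: 5 /ɪ/ → [+ATR]; 4 /ɪ/ → [+ATR]; 3 /a/ → [+ATR]; 2 /p/ transparent; 1 /ɔ/ → [+ATR]; word edge.
From /u/ at 7 rightward: 8 /e/ is itself a trigger — this domain ends here.
From /u/ at 7 leftward: 6 /u/ is itself a trigger — this domain ends here.
From /e/ at 8 rightward: 9 /r/ transparent; 10 /ɪ/ → [+ATR]; 11 /b/ transparent; 12 /ɔ/ → [+ATR]; 13 /b/ transparent; 14 /ɔ/ → [+ATR]; word edge.
From /e/ at 8 leftward: 7 /u/ is itself a trigger — this domain ends here.
[+ATR] positions on the surface: 1 3 4 5 6 7 8 10 12 14.

no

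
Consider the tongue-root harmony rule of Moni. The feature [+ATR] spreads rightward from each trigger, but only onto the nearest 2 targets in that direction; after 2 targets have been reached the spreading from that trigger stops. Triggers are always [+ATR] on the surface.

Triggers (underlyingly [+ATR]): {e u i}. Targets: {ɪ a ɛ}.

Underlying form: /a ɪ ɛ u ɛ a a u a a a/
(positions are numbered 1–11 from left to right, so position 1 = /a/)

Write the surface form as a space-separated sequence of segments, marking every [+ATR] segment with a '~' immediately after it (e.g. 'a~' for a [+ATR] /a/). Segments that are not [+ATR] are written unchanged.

From /u/ at 4 rightward: 5 /ɛ/ → [+ATR]; 6 /a/ → [+ATR]; bound reached.
From /u/ at 8 rightward: 9 /a/ → [+ATR]; 10 /a/ → [+ATR]; bound reached.
Targets with no active source: positions 1 2 3 7 11 stay [-ATR].
[+ATR] positions on the surface: 4 5 6 8 9 10.

a ɪ ɛ u~ ɛ~ a~ a u~ a~ a~ a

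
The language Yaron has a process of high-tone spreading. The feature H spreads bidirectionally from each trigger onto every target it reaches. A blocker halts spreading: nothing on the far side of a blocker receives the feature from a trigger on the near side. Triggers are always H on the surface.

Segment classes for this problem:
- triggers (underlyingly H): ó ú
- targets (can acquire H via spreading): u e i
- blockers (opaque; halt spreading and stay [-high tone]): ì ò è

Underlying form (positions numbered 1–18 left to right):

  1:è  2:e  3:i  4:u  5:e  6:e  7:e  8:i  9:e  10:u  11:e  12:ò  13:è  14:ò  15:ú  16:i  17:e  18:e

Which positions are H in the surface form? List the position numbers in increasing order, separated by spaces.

15 16 17 18

From /ú/ at 15 rightward: 16 /i/ → H; 17 /e/ → H; 18 /e/ → H; word edge.
From /ú/ at 15 leftward: 14 /ò/ blocks.
Targets with no active source: positions 2 3 4 5 6 7 8 9 10 11 stay [-high tone].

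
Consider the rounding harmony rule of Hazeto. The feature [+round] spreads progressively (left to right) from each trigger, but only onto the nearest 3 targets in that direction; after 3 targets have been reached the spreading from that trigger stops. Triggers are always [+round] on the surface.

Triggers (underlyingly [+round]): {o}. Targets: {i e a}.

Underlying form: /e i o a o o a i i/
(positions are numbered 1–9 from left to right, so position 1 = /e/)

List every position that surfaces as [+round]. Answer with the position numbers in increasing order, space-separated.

From /o/ at 3 rightward: 4 /a/ → [+round]; 5 /o/ is itself a trigger — this domain ends here.
From /o/ at 5 rightward: 6 /o/ is itself a trigger — this domain ends here.
From /o/ at 6 rightward: 7 /a/ → [+round]; 8 /i/ → [+round]; 9 /i/ → [+round]; bound reached.
Targets with no active source: positions 1 2 stay [-round].

3 4 5 6 7 8 9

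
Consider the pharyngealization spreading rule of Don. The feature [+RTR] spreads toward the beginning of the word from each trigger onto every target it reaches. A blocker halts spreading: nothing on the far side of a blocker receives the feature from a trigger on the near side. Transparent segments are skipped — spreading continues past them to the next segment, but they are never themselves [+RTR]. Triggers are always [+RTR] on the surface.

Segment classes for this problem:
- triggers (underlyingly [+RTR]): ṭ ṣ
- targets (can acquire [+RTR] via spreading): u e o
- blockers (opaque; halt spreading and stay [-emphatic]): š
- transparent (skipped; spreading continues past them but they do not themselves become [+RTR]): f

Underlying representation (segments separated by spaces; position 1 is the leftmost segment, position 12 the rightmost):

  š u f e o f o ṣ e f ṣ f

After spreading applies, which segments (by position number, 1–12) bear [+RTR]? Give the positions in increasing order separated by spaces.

2 4 5 7 8 9 11

From /ṣ/ at 8 leftward: 7 /o/ → [+RTR]; 6 /f/ transparent; 5 /o/ → [+RTR]; 4 /e/ → [+RTR]; 3 /f/ transparent; 2 /u/ → [+RTR]; 1 /š/ blocks.
From /ṣ/ at 11 leftward: 10 /f/ transparent; 9 /e/ → [+RTR]; 8 /ṣ/ is itself a trigger — this domain ends here.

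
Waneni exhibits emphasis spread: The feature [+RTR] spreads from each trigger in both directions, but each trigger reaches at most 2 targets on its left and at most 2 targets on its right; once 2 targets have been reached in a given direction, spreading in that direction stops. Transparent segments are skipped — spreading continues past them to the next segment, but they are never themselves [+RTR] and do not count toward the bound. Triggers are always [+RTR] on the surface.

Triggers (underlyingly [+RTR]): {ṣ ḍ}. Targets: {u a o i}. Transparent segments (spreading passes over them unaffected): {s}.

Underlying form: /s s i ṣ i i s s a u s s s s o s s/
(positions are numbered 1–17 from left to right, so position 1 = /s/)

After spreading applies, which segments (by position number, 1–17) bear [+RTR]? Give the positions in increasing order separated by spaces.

From /ṣ/ at 4 rightward: 5 /i/ → [+RTR]; 6 /i/ → [+RTR]; bound reached.
From /ṣ/ at 4 leftward: 3 /i/ → [+RTR]; 2 /s/ transparent; 1 /s/ transparent; word edge.
Targets with no active source: positions 9 10 15 stay [-emphatic].

3 4 5 6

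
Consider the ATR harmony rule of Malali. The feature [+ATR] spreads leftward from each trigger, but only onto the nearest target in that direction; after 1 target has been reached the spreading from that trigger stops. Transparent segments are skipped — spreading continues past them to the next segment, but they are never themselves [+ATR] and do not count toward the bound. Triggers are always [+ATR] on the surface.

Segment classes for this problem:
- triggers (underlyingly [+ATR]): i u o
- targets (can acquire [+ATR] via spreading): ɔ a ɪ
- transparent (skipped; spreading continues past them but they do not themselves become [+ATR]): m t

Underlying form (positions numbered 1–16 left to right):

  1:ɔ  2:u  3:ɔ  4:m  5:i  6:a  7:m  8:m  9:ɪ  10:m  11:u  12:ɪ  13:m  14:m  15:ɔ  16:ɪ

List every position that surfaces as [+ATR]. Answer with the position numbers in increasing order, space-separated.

From /u/ at 2 leftward: 1 /ɔ/ → [+ATR]; bound reached.
From /i/ at 5 leftward: 4 /m/ transparent; 3 /ɔ/ → [+ATR]; bound reached.
From /u/ at 11 leftward: 10 /m/ transparent; 9 /ɪ/ → [+ATR]; bound reached.
Targets with no active source: positions 6 12 15 16 stay [-ATR].

1 2 3 5 9 11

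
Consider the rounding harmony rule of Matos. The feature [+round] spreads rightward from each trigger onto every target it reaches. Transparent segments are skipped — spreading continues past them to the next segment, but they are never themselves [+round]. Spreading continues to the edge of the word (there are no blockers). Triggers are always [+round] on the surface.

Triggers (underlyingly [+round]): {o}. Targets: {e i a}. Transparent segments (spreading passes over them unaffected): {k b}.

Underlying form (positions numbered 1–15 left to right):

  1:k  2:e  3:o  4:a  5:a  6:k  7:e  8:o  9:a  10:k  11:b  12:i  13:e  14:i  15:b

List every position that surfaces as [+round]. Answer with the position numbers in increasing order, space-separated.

3 4 5 7 8 9 12 13 14

From /o/ at 3 rightward: 4 /a/ → [+round]; 5 /a/ → [+round]; 6 /k/ transparent; 7 /e/ → [+round]; 8 /o/ is itself a trigger — this domain ends here.
From /o/ at 8 rightward: 9 /a/ → [+round]; 10 /k/ transparent; 11 /b/ transparent; 12 /i/ → [+round]; 13 /e/ → [+round]; 14 /i/ → [+round]; 15 /b/ transparent; word edge.
Target with no active source: position 2 stays [-round].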